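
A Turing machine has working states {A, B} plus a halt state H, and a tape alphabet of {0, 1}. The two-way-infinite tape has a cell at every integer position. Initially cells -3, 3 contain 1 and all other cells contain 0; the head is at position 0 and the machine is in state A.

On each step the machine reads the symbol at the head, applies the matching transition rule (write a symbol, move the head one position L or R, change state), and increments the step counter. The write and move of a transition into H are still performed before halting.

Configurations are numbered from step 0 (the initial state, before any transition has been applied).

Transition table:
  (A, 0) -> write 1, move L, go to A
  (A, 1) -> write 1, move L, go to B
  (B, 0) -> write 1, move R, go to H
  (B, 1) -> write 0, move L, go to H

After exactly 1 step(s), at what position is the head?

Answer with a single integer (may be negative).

Answer: -1

Derivation:
Step 1: in state A at pos 0, read 0 -> (A,0)->write 1,move L,goto A. Now: state=A, head=-1, tape[-4..4]=010010010 (head:    ^)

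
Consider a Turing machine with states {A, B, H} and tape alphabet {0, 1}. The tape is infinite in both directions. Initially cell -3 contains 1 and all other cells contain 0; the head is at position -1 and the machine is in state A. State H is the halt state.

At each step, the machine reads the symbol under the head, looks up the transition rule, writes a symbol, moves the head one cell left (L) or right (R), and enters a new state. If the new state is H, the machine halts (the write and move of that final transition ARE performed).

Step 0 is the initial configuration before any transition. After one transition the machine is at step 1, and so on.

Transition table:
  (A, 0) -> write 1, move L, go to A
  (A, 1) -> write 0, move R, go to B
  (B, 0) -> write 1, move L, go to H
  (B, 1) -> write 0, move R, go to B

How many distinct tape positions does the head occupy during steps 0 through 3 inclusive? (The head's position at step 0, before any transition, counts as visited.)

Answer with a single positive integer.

Answer: 3

Derivation:
Step 1: in state A at pos -1, read 0 -> (A,0)->write 1,move L,goto A. Now: state=A, head=-2, tape[-4..0]=01010 (head:   ^)
Step 2: in state A at pos -2, read 0 -> (A,0)->write 1,move L,goto A. Now: state=A, head=-3, tape[-4..0]=01110 (head:  ^)
Step 3: in state A at pos -3, read 1 -> (A,1)->write 0,move R,goto B. Now: state=B, head=-2, tape[-4..0]=00110 (head:   ^)
Head positions at steps 0..3: starting at -1, distinct positions visited = {-3, -2, -1} -> 3 position(s)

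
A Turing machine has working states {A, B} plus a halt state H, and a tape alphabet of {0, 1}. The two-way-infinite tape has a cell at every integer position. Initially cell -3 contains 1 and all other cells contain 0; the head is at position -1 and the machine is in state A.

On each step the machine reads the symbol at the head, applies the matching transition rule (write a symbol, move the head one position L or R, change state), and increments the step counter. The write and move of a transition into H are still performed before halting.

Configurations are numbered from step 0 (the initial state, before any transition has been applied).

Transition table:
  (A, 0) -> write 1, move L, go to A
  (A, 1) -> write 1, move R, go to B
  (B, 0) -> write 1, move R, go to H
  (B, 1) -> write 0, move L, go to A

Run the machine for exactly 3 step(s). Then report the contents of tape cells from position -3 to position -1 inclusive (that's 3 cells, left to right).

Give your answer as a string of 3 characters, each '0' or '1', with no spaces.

Step 1: in state A at pos -1, read 0 -> (A,0)->write 1,move L,goto A. Now: state=A, head=-2, tape[-4..0]=01010 (head:   ^)
Step 2: in state A at pos -2, read 0 -> (A,0)->write 1,move L,goto A. Now: state=A, head=-3, tape[-4..0]=01110 (head:  ^)
Step 3: in state A at pos -3, read 1 -> (A,1)->write 1,move R,goto B. Now: state=B, head=-2, tape[-4..0]=01110 (head:   ^)

Answer: 111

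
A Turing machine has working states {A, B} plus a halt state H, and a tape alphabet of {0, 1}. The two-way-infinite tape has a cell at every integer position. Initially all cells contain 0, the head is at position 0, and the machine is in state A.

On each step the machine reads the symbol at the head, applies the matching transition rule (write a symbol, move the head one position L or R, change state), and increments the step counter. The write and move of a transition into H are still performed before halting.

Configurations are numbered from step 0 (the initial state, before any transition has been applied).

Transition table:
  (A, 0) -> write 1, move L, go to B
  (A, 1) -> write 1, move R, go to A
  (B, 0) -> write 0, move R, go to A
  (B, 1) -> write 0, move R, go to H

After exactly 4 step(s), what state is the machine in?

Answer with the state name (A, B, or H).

Step 1: in state A at pos 0, read 0 -> (A,0)->write 1,move L,goto B. Now: state=B, head=-1, tape[-2..1]=0010 (head:  ^)
Step 2: in state B at pos -1, read 0 -> (B,0)->write 0,move R,goto A. Now: state=A, head=0, tape[-2..1]=0010 (head:   ^)
Step 3: in state A at pos 0, read 1 -> (A,1)->write 1,move R,goto A. Now: state=A, head=1, tape[-2..2]=00100 (head:    ^)
Step 4: in state A at pos 1, read 0 -> (A,0)->write 1,move L,goto B. Now: state=B, head=0, tape[-2..2]=00110 (head:   ^)

Answer: B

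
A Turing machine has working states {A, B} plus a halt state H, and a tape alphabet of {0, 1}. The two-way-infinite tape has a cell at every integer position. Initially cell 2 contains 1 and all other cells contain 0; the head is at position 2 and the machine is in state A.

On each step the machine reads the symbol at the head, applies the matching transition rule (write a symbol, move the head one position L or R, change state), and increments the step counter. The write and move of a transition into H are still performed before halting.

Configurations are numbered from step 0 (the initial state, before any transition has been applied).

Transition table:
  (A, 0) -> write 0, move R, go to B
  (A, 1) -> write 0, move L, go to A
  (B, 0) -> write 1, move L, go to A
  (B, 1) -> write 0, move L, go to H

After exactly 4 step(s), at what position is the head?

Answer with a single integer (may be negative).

Answer: 2

Derivation:
Step 1: in state A at pos 2, read 1 -> (A,1)->write 0,move L,goto A. Now: state=A, head=1, tape[0..3]=0000 (head:  ^)
Step 2: in state A at pos 1, read 0 -> (A,0)->write 0,move R,goto B. Now: state=B, head=2, tape[0..3]=0000 (head:   ^)
Step 3: in state B at pos 2, read 0 -> (B,0)->write 1,move L,goto A. Now: state=A, head=1, tape[0..3]=0010 (head:  ^)
Step 4: in state A at pos 1, read 0 -> (A,0)->write 0,move R,goto B. Now: state=B, head=2, tape[0..3]=0010 (head:   ^)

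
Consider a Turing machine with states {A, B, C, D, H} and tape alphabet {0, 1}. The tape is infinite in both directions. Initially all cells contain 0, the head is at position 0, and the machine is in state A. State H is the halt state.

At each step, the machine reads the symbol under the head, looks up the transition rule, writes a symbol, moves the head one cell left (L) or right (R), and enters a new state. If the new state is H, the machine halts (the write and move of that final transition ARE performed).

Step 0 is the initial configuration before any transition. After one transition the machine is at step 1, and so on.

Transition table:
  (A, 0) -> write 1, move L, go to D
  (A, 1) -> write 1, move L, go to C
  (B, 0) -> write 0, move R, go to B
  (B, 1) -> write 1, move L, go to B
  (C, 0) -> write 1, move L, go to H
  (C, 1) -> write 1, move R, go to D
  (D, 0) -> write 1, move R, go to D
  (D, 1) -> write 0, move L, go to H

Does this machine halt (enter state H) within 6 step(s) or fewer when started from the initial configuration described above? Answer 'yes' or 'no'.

Step 1: in state A at pos 0, read 0 -> (A,0)->write 1,move L,goto D. Now: state=D, head=-1, tape[-2..1]=0010 (head:  ^)
Step 2: in state D at pos -1, read 0 -> (D,0)->write 1,move R,goto D. Now: state=D, head=0, tape[-2..1]=0110 (head:   ^)
Step 3: in state D at pos 0, read 1 -> (D,1)->write 0,move L,goto H. Now: state=H, head=-1, tape[-2..1]=0100 (head:  ^)
State H reached at step 3; 3 <= 6 -> yes

Answer: yes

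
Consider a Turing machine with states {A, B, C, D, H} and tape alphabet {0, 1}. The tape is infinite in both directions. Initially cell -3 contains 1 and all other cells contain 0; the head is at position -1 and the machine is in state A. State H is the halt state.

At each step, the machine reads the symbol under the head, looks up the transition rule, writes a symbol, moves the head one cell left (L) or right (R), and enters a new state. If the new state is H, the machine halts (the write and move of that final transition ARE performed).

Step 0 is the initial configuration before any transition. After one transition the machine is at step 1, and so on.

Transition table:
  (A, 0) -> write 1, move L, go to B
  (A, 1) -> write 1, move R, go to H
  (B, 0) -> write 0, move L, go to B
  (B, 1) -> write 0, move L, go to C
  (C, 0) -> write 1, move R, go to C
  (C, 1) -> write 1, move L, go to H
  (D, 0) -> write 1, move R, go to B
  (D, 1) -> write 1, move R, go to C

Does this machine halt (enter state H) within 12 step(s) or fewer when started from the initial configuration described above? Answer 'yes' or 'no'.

Answer: yes

Derivation:
Step 1: in state A at pos -1, read 0 -> (A,0)->write 1,move L,goto B. Now: state=B, head=-2, tape[-4..0]=01010 (head:   ^)
Step 2: in state B at pos -2, read 0 -> (B,0)->write 0,move L,goto B. Now: state=B, head=-3, tape[-4..0]=01010 (head:  ^)
Step 3: in state B at pos -3, read 1 -> (B,1)->write 0,move L,goto C. Now: state=C, head=-4, tape[-5..0]=000010 (head:  ^)
Step 4: in state C at pos -4, read 0 -> (C,0)->write 1,move R,goto C. Now: state=C, head=-3, tape[-5..0]=010010 (head:   ^)
Step 5: in state C at pos -3, read 0 -> (C,0)->write 1,move R,goto C. Now: state=C, head=-2, tape[-5..0]=011010 (head:    ^)
Step 6: in state C at pos -2, read 0 -> (C,0)->write 1,move R,goto C. Now: state=C, head=-1, tape[-5..0]=011110 (head:     ^)
Step 7: in state C at pos -1, read 1 -> (C,1)->write 1,move L,goto H. Now: state=H, head=-2, tape[-5..0]=011110 (head:    ^)
State H reached at step 7; 7 <= 12 -> yes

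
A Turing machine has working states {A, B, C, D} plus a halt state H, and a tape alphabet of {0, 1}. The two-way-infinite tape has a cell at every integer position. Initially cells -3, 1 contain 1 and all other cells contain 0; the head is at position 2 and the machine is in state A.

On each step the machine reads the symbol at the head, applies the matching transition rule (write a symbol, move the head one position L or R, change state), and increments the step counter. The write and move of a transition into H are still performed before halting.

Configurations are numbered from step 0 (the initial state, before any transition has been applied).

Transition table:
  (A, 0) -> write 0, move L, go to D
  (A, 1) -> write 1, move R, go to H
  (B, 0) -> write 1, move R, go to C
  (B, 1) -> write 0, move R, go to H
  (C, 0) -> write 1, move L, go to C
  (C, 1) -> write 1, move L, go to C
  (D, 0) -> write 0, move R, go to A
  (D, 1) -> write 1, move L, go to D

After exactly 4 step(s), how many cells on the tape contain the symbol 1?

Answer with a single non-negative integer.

Step 1: in state A at pos 2, read 0 -> (A,0)->write 0,move L,goto D. Now: state=D, head=1, tape[-4..3]=01000100 (head:      ^)
Step 2: in state D at pos 1, read 1 -> (D,1)->write 1,move L,goto D. Now: state=D, head=0, tape[-4..3]=01000100 (head:     ^)
Step 3: in state D at pos 0, read 0 -> (D,0)->write 0,move R,goto A. Now: state=A, head=1, tape[-4..3]=01000100 (head:      ^)
Step 4: in state A at pos 1, read 1 -> (A,1)->write 1,move R,goto H. Now: state=H, head=2, tape[-4..3]=01000100 (head:       ^)
Cells containing 1 after step 4: {-3, 1} -> 2 cell(s)

Answer: 2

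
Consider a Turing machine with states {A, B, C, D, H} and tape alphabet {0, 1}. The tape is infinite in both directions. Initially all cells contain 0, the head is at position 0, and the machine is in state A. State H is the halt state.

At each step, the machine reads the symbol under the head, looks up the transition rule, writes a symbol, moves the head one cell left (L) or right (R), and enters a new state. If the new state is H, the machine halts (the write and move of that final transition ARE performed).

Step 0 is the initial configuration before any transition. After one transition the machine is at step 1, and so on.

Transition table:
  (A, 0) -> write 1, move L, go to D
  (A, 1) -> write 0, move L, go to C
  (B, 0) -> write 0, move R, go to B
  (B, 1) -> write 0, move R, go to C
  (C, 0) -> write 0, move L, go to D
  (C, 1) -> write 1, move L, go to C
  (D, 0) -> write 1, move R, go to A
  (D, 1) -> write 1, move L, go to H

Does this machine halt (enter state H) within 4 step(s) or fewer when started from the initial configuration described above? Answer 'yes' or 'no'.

Step 1: in state A at pos 0, read 0 -> (A,0)->write 1,move L,goto D. Now: state=D, head=-1, tape[-2..1]=0010 (head:  ^)
Step 2: in state D at pos -1, read 0 -> (D,0)->write 1,move R,goto A. Now: state=A, head=0, tape[-2..1]=0110 (head:   ^)
Step 3: in state A at pos 0, read 1 -> (A,1)->write 0,move L,goto C. Now: state=C, head=-1, tape[-2..1]=0100 (head:  ^)
Step 4: in state C at pos -1, read 1 -> (C,1)->write 1,move L,goto C. Now: state=C, head=-2, tape[-3..1]=00100 (head:  ^)
After 4 step(s): state = C (not H) -> not halted within 4 -> no

Answer: no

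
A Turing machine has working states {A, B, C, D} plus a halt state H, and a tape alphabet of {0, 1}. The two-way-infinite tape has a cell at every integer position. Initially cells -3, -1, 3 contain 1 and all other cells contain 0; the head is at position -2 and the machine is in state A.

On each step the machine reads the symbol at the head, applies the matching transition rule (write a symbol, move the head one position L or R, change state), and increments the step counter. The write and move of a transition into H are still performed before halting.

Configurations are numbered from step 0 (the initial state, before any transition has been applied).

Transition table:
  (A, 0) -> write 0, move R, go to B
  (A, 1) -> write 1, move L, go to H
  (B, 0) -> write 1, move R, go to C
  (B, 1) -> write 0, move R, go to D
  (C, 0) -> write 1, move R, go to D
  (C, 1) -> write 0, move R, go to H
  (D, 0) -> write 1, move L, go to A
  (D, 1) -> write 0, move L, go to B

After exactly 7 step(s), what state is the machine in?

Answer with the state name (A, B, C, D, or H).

Answer: B

Derivation:
Step 1: in state A at pos -2, read 0 -> (A,0)->write 0,move R,goto B. Now: state=B, head=-1, tape[-4..4]=010100010 (head:    ^)
Step 2: in state B at pos -1, read 1 -> (B,1)->write 0,move R,goto D. Now: state=D, head=0, tape[-4..4]=010000010 (head:     ^)
Step 3: in state D at pos 0, read 0 -> (D,0)->write 1,move L,goto A. Now: state=A, head=-1, tape[-4..4]=010010010 (head:    ^)
Step 4: in state A at pos -1, read 0 -> (A,0)->write 0,move R,goto B. Now: state=B, head=0, tape[-4..4]=010010010 (head:     ^)
Step 5: in state B at pos 0, read 1 -> (B,1)->write 0,move R,goto D. Now: state=D, head=1, tape[-4..4]=010000010 (head:      ^)
Step 6: in state D at pos 1, read 0 -> (D,0)->write 1,move L,goto A. Now: state=A, head=0, tape[-4..4]=010001010 (head:     ^)
Step 7: in state A at pos 0, read 0 -> (A,0)->write 0,move R,goto B. Now: state=B, head=1, tape[-4..4]=010001010 (head:      ^)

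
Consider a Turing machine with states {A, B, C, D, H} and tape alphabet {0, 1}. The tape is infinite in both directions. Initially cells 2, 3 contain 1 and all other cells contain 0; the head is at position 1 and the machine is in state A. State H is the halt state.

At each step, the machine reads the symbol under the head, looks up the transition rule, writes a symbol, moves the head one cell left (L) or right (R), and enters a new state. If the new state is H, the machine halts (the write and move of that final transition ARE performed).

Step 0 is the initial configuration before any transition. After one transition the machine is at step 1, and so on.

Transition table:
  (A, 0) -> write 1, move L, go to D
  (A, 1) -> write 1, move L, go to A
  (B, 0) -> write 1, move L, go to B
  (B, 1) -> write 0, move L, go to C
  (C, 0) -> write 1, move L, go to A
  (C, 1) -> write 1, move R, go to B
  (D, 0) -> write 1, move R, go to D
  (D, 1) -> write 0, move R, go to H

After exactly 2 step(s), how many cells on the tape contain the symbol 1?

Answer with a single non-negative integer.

Step 1: in state A at pos 1, read 0 -> (A,0)->write 1,move L,goto D. Now: state=D, head=0, tape[-1..4]=001110 (head:  ^)
Step 2: in state D at pos 0, read 0 -> (D,0)->write 1,move R,goto D. Now: state=D, head=1, tape[-1..4]=011110 (head:   ^)
Cells containing 1 after step 2: {0, 1, 2, 3} -> 4 cell(s)

Answer: 4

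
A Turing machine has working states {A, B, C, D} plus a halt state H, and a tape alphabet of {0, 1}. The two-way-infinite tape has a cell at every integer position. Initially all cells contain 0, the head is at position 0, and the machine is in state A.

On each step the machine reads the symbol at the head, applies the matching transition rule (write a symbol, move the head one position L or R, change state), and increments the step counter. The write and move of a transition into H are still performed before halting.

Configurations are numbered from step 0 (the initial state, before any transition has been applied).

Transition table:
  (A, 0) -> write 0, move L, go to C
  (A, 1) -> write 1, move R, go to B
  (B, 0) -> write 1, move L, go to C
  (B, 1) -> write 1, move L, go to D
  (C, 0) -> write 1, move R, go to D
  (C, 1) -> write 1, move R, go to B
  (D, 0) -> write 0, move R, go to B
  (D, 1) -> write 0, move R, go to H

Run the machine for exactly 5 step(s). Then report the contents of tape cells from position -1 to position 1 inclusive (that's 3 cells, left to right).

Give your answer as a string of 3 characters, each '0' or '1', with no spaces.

Step 1: in state A at pos 0, read 0 -> (A,0)->write 0,move L,goto C. Now: state=C, head=-1, tape[-2..1]=0000 (head:  ^)
Step 2: in state C at pos -1, read 0 -> (C,0)->write 1,move R,goto D. Now: state=D, head=0, tape[-2..1]=0100 (head:   ^)
Step 3: in state D at pos 0, read 0 -> (D,0)->write 0,move R,goto B. Now: state=B, head=1, tape[-2..2]=01000 (head:    ^)
Step 4: in state B at pos 1, read 0 -> (B,0)->write 1,move L,goto C. Now: state=C, head=0, tape[-2..2]=01010 (head:   ^)
Step 5: in state C at pos 0, read 0 -> (C,0)->write 1,move R,goto D. Now: state=D, head=1, tape[-2..2]=01110 (head:    ^)

Answer: 111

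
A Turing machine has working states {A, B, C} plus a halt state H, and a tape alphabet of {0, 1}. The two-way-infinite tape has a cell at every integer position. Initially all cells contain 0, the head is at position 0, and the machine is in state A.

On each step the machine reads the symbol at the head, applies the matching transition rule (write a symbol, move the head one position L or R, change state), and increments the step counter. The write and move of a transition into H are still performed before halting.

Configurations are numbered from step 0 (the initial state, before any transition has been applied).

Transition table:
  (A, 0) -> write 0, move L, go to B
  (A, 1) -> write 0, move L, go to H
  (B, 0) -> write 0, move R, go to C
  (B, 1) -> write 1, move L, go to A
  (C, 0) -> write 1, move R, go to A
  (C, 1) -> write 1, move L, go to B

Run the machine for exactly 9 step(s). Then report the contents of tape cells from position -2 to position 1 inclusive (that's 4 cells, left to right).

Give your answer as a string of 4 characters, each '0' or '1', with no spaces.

Step 1: in state A at pos 0, read 0 -> (A,0)->write 0,move L,goto B. Now: state=B, head=-1, tape[-2..1]=0000 (head:  ^)
Step 2: in state B at pos -1, read 0 -> (B,0)->write 0,move R,goto C. Now: state=C, head=0, tape[-2..1]=0000 (head:   ^)
Step 3: in state C at pos 0, read 0 -> (C,0)->write 1,move R,goto A. Now: state=A, head=1, tape[-2..2]=00100 (head:    ^)
Step 4: in state A at pos 1, read 0 -> (A,0)->write 0,move L,goto B. Now: state=B, head=0, tape[-2..2]=00100 (head:   ^)
Step 5: in state B at pos 0, read 1 -> (B,1)->write 1,move L,goto A. Now: state=A, head=-1, tape[-2..2]=00100 (head:  ^)
Step 6: in state A at pos -1, read 0 -> (A,0)->write 0,move L,goto B. Now: state=B, head=-2, tape[-3..2]=000100 (head:  ^)
Step 7: in state B at pos -2, read 0 -> (B,0)->write 0,move R,goto C. Now: state=C, head=-1, tape[-3..2]=000100 (head:   ^)
Step 8: in state C at pos -1, read 0 -> (C,0)->write 1,move R,goto A. Now: state=A, head=0, tape[-3..2]=001100 (head:    ^)
Step 9: in state A at pos 0, read 1 -> (A,1)->write 0,move L,goto H. Now: state=H, head=-1, tape[-3..2]=001000 (head:   ^)

Answer: 0100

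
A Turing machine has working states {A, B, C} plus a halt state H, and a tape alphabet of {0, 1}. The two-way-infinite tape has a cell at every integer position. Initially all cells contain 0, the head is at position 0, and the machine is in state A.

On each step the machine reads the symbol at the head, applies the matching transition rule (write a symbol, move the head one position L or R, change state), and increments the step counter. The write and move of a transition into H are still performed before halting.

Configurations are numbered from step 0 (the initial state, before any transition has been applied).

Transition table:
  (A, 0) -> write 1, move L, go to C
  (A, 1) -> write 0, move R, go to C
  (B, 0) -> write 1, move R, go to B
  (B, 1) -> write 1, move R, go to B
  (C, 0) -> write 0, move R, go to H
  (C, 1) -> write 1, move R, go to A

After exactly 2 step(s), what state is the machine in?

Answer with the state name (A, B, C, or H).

Step 1: in state A at pos 0, read 0 -> (A,0)->write 1,move L,goto C. Now: state=C, head=-1, tape[-2..1]=0010 (head:  ^)
Step 2: in state C at pos -1, read 0 -> (C,0)->write 0,move R,goto H. Now: state=H, head=0, tape[-2..1]=0010 (head:   ^)

Answer: H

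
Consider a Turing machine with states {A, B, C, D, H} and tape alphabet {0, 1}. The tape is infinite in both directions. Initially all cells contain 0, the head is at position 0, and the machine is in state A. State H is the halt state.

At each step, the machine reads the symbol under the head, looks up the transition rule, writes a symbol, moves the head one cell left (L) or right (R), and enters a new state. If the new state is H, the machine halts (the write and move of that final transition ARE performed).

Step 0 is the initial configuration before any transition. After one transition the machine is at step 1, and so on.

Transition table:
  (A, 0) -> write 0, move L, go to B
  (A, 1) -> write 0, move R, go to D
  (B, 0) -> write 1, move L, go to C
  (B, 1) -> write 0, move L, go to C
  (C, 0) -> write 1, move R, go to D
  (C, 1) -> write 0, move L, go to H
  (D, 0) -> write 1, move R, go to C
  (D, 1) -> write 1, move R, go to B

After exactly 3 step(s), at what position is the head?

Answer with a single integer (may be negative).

Step 1: in state A at pos 0, read 0 -> (A,0)->write 0,move L,goto B. Now: state=B, head=-1, tape[-2..1]=0000 (head:  ^)
Step 2: in state B at pos -1, read 0 -> (B,0)->write 1,move L,goto C. Now: state=C, head=-2, tape[-3..1]=00100 (head:  ^)
Step 3: in state C at pos -2, read 0 -> (C,0)->write 1,move R,goto D. Now: state=D, head=-1, tape[-3..1]=01100 (head:   ^)

Answer: -1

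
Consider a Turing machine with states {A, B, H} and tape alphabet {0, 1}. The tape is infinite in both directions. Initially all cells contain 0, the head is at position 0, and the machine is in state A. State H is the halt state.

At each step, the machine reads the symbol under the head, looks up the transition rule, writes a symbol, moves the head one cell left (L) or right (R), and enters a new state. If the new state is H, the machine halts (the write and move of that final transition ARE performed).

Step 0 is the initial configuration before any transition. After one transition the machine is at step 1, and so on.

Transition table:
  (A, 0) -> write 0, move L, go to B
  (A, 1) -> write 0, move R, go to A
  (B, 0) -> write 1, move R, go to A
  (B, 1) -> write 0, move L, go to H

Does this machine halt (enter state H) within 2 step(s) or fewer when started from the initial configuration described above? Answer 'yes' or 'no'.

Answer: no

Derivation:
Step 1: in state A at pos 0, read 0 -> (A,0)->write 0,move L,goto B. Now: state=B, head=-1, tape[-2..1]=0000 (head:  ^)
Step 2: in state B at pos -1, read 0 -> (B,0)->write 1,move R,goto A. Now: state=A, head=0, tape[-2..1]=0100 (head:   ^)
After 2 step(s): state = A (not H) -> not halted within 2 -> no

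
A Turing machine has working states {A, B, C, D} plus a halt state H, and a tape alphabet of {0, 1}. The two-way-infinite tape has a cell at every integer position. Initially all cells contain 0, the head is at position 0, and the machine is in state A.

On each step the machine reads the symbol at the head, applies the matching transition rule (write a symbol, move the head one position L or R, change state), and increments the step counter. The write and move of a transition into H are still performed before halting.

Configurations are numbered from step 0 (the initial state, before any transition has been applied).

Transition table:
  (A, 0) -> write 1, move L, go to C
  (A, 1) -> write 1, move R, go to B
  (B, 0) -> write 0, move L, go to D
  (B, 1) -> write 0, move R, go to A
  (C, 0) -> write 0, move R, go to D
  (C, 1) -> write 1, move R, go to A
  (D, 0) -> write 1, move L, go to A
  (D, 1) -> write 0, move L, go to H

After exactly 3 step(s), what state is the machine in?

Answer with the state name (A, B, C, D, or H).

Step 1: in state A at pos 0, read 0 -> (A,0)->write 1,move L,goto C. Now: state=C, head=-1, tape[-2..1]=0010 (head:  ^)
Step 2: in state C at pos -1, read 0 -> (C,0)->write 0,move R,goto D. Now: state=D, head=0, tape[-2..1]=0010 (head:   ^)
Step 3: in state D at pos 0, read 1 -> (D,1)->write 0,move L,goto H. Now: state=H, head=-1, tape[-2..1]=0000 (head:  ^)

Answer: H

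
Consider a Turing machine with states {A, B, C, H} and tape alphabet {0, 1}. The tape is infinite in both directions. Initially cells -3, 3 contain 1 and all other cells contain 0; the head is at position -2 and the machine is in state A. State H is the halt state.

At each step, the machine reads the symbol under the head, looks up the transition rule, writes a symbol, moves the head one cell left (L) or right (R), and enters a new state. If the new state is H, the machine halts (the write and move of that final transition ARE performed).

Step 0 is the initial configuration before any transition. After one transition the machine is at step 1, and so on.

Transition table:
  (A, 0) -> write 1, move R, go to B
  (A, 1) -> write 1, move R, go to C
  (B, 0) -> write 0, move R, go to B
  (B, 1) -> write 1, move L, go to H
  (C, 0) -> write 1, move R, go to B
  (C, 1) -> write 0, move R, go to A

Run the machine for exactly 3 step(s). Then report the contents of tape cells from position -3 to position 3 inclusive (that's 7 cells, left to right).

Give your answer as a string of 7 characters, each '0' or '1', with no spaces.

Step 1: in state A at pos -2, read 0 -> (A,0)->write 1,move R,goto B. Now: state=B, head=-1, tape[-4..4]=011000010 (head:    ^)
Step 2: in state B at pos -1, read 0 -> (B,0)->write 0,move R,goto B. Now: state=B, head=0, tape[-4..4]=011000010 (head:     ^)
Step 3: in state B at pos 0, read 0 -> (B,0)->write 0,move R,goto B. Now: state=B, head=1, tape[-4..4]=011000010 (head:      ^)

Answer: 1100001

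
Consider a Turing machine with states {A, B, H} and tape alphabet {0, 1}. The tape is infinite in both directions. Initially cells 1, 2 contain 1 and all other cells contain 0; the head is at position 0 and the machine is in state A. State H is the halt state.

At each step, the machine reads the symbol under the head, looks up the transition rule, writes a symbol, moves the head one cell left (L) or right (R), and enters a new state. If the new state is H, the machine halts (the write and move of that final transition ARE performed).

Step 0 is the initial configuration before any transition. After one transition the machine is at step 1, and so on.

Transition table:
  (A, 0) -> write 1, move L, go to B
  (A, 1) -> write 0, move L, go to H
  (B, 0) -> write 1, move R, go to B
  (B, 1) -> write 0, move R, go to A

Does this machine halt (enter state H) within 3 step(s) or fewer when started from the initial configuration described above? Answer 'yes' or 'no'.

Answer: no

Derivation:
Step 1: in state A at pos 0, read 0 -> (A,0)->write 1,move L,goto B. Now: state=B, head=-1, tape[-2..3]=001110 (head:  ^)
Step 2: in state B at pos -1, read 0 -> (B,0)->write 1,move R,goto B. Now: state=B, head=0, tape[-2..3]=011110 (head:   ^)
Step 3: in state B at pos 0, read 1 -> (B,1)->write 0,move R,goto A. Now: state=A, head=1, tape[-2..3]=010110 (head:    ^)
After 3 step(s): state = A (not H) -> not halted within 3 -> no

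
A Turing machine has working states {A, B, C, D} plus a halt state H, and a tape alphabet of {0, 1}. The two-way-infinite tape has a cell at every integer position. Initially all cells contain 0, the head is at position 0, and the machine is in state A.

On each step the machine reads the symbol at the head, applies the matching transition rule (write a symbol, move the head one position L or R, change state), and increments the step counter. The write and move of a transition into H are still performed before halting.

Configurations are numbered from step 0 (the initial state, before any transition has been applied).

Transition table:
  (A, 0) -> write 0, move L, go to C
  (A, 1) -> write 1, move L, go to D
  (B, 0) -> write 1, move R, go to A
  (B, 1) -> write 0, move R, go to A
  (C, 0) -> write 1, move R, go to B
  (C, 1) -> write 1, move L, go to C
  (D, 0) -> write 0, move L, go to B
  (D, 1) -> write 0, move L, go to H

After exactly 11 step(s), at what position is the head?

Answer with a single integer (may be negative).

Answer: -1

Derivation:
Step 1: in state A at pos 0, read 0 -> (A,0)->write 0,move L,goto C. Now: state=C, head=-1, tape[-2..1]=0000 (head:  ^)
Step 2: in state C at pos -1, read 0 -> (C,0)->write 1,move R,goto B. Now: state=B, head=0, tape[-2..1]=0100 (head:   ^)
Step 3: in state B at pos 0, read 0 -> (B,0)->write 1,move R,goto A. Now: state=A, head=1, tape[-2..2]=01100 (head:    ^)
Step 4: in state A at pos 1, read 0 -> (A,0)->write 0,move L,goto C. Now: state=C, head=0, tape[-2..2]=01100 (head:   ^)
Step 5: in state C at pos 0, read 1 -> (C,1)->write 1,move L,goto C. Now: state=C, head=-1, tape[-2..2]=01100 (head:  ^)
Step 6: in state C at pos -1, read 1 -> (C,1)->write 1,move L,goto C. Now: state=C, head=-2, tape[-3..2]=001100 (head:  ^)
Step 7: in state C at pos -2, read 0 -> (C,0)->write 1,move R,goto B. Now: state=B, head=-1, tape[-3..2]=011100 (head:   ^)
Step 8: in state B at pos -1, read 1 -> (B,1)->write 0,move R,goto A. Now: state=A, head=0, tape[-3..2]=010100 (head:    ^)
Step 9: in state A at pos 0, read 1 -> (A,1)->write 1,move L,goto D. Now: state=D, head=-1, tape[-3..2]=010100 (head:   ^)
Step 10: in state D at pos -1, read 0 -> (D,0)->write 0,move L,goto B. Now: state=B, head=-2, tape[-3..2]=010100 (head:  ^)
Step 11: in state B at pos -2, read 1 -> (B,1)->write 0,move R,goto A. Now: state=A, head=-1, tape[-3..2]=000100 (head:   ^)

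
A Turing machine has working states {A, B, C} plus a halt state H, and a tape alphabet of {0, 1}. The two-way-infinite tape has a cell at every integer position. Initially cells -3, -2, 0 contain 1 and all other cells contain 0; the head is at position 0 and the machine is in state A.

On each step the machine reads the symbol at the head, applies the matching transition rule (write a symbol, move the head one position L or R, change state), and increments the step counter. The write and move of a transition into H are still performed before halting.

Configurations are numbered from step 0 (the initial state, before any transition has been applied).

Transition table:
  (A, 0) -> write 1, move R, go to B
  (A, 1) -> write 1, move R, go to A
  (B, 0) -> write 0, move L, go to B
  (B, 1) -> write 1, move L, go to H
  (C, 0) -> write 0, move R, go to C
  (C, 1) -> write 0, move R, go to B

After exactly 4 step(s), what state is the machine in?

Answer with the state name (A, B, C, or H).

Answer: H

Derivation:
Step 1: in state A at pos 0, read 1 -> (A,1)->write 1,move R,goto A. Now: state=A, head=1, tape[-4..2]=0110100 (head:      ^)
Step 2: in state A at pos 1, read 0 -> (A,0)->write 1,move R,goto B. Now: state=B, head=2, tape[-4..3]=01101100 (head:       ^)
Step 3: in state B at pos 2, read 0 -> (B,0)->write 0,move L,goto B. Now: state=B, head=1, tape[-4..3]=01101100 (head:      ^)
Step 4: in state B at pos 1, read 1 -> (B,1)->write 1,move L,goto H. Now: state=H, head=0, tape[-4..3]=01101100 (head:     ^)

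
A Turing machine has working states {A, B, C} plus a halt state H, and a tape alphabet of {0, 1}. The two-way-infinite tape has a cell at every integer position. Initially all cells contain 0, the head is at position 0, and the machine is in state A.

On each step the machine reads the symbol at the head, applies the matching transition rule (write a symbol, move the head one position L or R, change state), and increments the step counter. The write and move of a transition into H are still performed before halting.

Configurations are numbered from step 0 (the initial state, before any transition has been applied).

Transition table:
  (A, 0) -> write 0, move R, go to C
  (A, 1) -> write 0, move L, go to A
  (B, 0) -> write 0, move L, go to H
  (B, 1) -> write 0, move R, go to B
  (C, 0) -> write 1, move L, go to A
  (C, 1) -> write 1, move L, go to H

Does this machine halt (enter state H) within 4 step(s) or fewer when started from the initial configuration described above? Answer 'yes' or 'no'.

Answer: yes

Derivation:
Step 1: in state A at pos 0, read 0 -> (A,0)->write 0,move R,goto C. Now: state=C, head=1, tape[-1..2]=0000 (head:   ^)
Step 2: in state C at pos 1, read 0 -> (C,0)->write 1,move L,goto A. Now: state=A, head=0, tape[-1..2]=0010 (head:  ^)
Step 3: in state A at pos 0, read 0 -> (A,0)->write 0,move R,goto C. Now: state=C, head=1, tape[-1..2]=0010 (head:   ^)
Step 4: in state C at pos 1, read 1 -> (C,1)->write 1,move L,goto H. Now: state=H, head=0, tape[-1..2]=0010 (head:  ^)
State H reached at step 4; 4 <= 4 -> yes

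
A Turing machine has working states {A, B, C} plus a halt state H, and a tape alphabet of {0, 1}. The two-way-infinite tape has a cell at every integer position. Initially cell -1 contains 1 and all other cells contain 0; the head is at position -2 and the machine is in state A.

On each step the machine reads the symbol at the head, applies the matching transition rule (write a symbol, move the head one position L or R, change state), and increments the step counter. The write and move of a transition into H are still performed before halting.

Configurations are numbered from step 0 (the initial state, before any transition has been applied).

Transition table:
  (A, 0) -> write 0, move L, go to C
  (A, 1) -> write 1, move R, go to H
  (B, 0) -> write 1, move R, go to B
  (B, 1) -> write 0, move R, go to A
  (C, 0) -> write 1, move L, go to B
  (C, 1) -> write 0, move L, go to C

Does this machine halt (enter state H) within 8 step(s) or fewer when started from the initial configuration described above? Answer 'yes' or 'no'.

Step 1: in state A at pos -2, read 0 -> (A,0)->write 0,move L,goto C. Now: state=C, head=-3, tape[-4..0]=00010 (head:  ^)
Step 2: in state C at pos -3, read 0 -> (C,0)->write 1,move L,goto B. Now: state=B, head=-4, tape[-5..0]=001010 (head:  ^)
Step 3: in state B at pos -4, read 0 -> (B,0)->write 1,move R,goto B. Now: state=B, head=-3, tape[-5..0]=011010 (head:   ^)
Step 4: in state B at pos -3, read 1 -> (B,1)->write 0,move R,goto A. Now: state=A, head=-2, tape[-5..0]=010010 (head:    ^)
Step 5: in state A at pos -2, read 0 -> (A,0)->write 0,move L,goto C. Now: state=C, head=-3, tape[-5..0]=010010 (head:   ^)
Step 6: in state C at pos -3, read 0 -> (C,0)->write 1,move L,goto B. Now: state=B, head=-4, tape[-5..0]=011010 (head:  ^)
Step 7: in state B at pos -4, read 1 -> (B,1)->write 0,move R,goto A. Now: state=A, head=-3, tape[-5..0]=001010 (head:   ^)
Step 8: in state A at pos -3, read 1 -> (A,1)->write 1,move R,goto H. Now: state=H, head=-2, tape[-5..0]=001010 (head:    ^)
State H reached at step 8; 8 <= 8 -> yes

Answer: yes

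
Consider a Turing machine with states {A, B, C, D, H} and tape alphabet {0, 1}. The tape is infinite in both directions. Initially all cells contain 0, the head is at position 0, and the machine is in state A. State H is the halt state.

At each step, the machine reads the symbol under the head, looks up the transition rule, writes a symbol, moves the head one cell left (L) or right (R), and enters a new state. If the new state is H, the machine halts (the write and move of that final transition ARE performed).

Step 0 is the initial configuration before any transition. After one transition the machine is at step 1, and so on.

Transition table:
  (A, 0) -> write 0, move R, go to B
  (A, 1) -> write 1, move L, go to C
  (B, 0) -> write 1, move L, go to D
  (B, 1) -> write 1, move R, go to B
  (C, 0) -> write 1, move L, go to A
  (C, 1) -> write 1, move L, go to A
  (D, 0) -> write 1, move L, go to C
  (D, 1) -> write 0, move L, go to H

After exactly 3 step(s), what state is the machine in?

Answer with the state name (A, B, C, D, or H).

Answer: C

Derivation:
Step 1: in state A at pos 0, read 0 -> (A,0)->write 0,move R,goto B. Now: state=B, head=1, tape[-1..2]=0000 (head:   ^)
Step 2: in state B at pos 1, read 0 -> (B,0)->write 1,move L,goto D. Now: state=D, head=0, tape[-1..2]=0010 (head:  ^)
Step 3: in state D at pos 0, read 0 -> (D,0)->write 1,move L,goto C. Now: state=C, head=-1, tape[-2..2]=00110 (head:  ^)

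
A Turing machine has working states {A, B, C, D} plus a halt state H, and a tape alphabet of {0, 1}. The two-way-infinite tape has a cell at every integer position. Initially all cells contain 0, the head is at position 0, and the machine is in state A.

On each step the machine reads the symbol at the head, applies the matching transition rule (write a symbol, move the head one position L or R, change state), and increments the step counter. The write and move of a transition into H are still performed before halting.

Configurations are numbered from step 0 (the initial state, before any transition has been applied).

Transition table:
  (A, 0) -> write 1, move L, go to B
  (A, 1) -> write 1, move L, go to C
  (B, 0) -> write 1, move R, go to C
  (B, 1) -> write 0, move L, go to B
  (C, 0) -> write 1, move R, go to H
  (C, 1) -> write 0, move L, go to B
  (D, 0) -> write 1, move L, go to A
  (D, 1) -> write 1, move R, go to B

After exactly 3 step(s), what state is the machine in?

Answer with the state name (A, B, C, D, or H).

Step 1: in state A at pos 0, read 0 -> (A,0)->write 1,move L,goto B. Now: state=B, head=-1, tape[-2..1]=0010 (head:  ^)
Step 2: in state B at pos -1, read 0 -> (B,0)->write 1,move R,goto C. Now: state=C, head=0, tape[-2..1]=0110 (head:   ^)
Step 3: in state C at pos 0, read 1 -> (C,1)->write 0,move L,goto B. Now: state=B, head=-1, tape[-2..1]=0100 (head:  ^)

Answer: B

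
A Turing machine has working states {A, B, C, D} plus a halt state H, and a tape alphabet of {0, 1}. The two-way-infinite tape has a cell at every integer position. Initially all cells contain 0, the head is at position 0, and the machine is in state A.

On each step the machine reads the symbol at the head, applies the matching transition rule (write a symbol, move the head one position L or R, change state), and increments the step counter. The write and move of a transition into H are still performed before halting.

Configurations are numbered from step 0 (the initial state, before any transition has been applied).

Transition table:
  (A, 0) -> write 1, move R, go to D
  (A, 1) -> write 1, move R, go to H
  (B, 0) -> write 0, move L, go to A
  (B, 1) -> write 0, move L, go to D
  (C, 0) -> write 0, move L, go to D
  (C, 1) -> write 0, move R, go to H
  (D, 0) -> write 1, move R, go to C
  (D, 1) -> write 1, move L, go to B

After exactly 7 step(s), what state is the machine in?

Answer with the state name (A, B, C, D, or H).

Answer: D

Derivation:
Step 1: in state A at pos 0, read 0 -> (A,0)->write 1,move R,goto D. Now: state=D, head=1, tape[-1..2]=0100 (head:   ^)
Step 2: in state D at pos 1, read 0 -> (D,0)->write 1,move R,goto C. Now: state=C, head=2, tape[-1..3]=01100 (head:    ^)
Step 3: in state C at pos 2, read 0 -> (C,0)->write 0,move L,goto D. Now: state=D, head=1, tape[-1..3]=01100 (head:   ^)
Step 4: in state D at pos 1, read 1 -> (D,1)->write 1,move L,goto B. Now: state=B, head=0, tape[-1..3]=01100 (head:  ^)
Step 5: in state B at pos 0, read 1 -> (B,1)->write 0,move L,goto D. Now: state=D, head=-1, tape[-2..3]=000100 (head:  ^)
Step 6: in state D at pos -1, read 0 -> (D,0)->write 1,move R,goto C. Now: state=C, head=0, tape[-2..3]=010100 (head:   ^)
Step 7: in state C at pos 0, read 0 -> (C,0)->write 0,move L,goto D. Now: state=D, head=-1, tape[-2..3]=010100 (head:  ^)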